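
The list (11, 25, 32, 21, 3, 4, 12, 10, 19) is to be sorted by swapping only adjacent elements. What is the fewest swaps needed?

There are 21 swaps.

Minimum adjacent swaps = number of inversions (each swap of adjacent out-of-order elements removes one inversion and no swap can remove more).
Count inversions — for each element, later elements that are smaller:
11: 3, 4, 10 → 3
25: 21, 3, 4, 12, 10, 19 → 6
32: 21, 3, 4, 12, 10, 19 → 6
21: 3, 4, 12, 10, 19 → 5
3: none → 0
4: none → 0
12: 10 → 1
10: none → 0
19: none → 0
Total inversions: 3 + 6 + 6 + 5 + 0 + 0 + 1 + 0 + 0 = 21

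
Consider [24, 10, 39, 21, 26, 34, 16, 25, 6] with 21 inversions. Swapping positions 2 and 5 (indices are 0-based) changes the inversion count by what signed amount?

-1

Positions 2 and 5 hold 39 and 34; after swapping, the array is [24, 10, 34, 21, 26, 39, 16, 25, 6].
Sweep left to right; for each value list the smaller values that follow it:
24 → 10, 21, 16, 6 → 4
10 → 6 → 1
34 → 21, 26, 16, 25, 6 → 5
21 → 16, 6 → 2
26 → 16, 25, 6 → 3
39 → 16, 25, 6 → 3
16 → 6 → 1
25 → 6 → 1
6 → none → 0
Sum: 4 + 1 + 5 + 2 + 3 + 3 + 1 + 1 + 0 = 20
Change: 20 − 21 = -1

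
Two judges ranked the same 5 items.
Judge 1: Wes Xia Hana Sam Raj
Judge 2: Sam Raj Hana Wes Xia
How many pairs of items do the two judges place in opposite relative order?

8 discordant pairs

Assign each item its position (1..5) in the first ordering, then rewrite the second ordering as that position sequence:
positions: Wes→1, Xia→2, Hana→3, Sam→4, Raj→5
second ordering as positions: [4, 5, 3, 1, 2]
Discordant pairs = inversions in this position sequence.
4: 3, 1, 2 → 3
5: 3, 1, 2 → 3
3: 1, 2 → 2
1: 0
2: 0
Total: 3 + 3 + 2 + 0 + 0 = 8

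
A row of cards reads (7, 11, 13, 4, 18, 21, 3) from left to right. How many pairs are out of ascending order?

There are 9 inversions.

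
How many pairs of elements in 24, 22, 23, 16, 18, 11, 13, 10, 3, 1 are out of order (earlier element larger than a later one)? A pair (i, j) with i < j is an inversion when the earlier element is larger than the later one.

Element-by-element contributions:
24 → 22, 23, 16, 18, 11, 13, 10, 3, 1 → 9
22 → 16, 18, 11, 13, 10, 3, 1 → 7
23 → 16, 18, 11, 13, 10, 3, 1 → 7
16 → 11, 13, 10, 3, 1 → 5
18 → 11, 13, 10, 3, 1 → 5
11 → 10, 3, 1 → 3
13 → 10, 3, 1 → 3
10 → 3, 1 → 2
3 → 1 → 1
1 → none → 0
Sum: 9 + 7 + 7 + 5 + 5 + 3 + 3 + 2 + 1 + 0 = 42

There are 42 inversions.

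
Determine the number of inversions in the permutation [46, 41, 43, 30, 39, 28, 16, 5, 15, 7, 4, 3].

Count, for each position, how many later elements it exceeds:
46: 11
41: 9
43: 9
30: 7
39: 7
28: 6
16: 5
5: 2
15: 3
7: 2
4: 1
3: 0
Sum: 11 + 9 + 9 + 7 + 7 + 6 + 5 + 2 + 3 + 2 + 1 + 0 = 62

62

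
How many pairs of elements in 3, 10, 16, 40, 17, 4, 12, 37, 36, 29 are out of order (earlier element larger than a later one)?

There are 14 inversions.

Sweep left to right; for each value list the smaller values that follow it:
3 → none → 0
10 → 4 → 1
16 → 4, 12 → 2
40 → 17, 4, 12, 37, 36, 29 → 6
17 → 4, 12 → 2
4 → none → 0
12 → none → 0
37 → 36, 29 → 2
36 → 29 → 1
29 → none → 0
Sum: 0 + 1 + 2 + 6 + 2 + 0 + 0 + 2 + 1 + 0 = 14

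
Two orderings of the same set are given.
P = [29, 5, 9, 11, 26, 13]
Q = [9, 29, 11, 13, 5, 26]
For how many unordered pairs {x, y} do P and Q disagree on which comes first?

Disagreeing pairs: 5

Assign each item its position (1..6) in the first ordering, then rewrite the second ordering as that position sequence:
positions: 29→1, 5→2, 9→3, 11→4, 26→5, 13→6
second ordering as positions: [3, 1, 4, 6, 2, 5]
Discordant pairs = inversions in this position sequence.
3: 1, 2 → 2
1: 0
4: 2 → 1
6: 2, 5 → 2
2: 0
5: 0
Total: 2 + 0 + 1 + 2 + 0 + 0 = 5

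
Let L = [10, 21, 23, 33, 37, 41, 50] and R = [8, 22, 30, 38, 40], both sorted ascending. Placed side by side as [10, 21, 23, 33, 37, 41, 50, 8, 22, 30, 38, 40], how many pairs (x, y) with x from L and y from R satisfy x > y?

20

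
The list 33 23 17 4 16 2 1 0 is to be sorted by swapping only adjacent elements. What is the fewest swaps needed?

27 swaps

The minimum number of adjacent swaps to sort an array equals its inversion count, since every such swap removes exactly one inversion.
Count inversions — for each element, later elements that are smaller:
33: 23, 17, 4, 16, 2, 1, 0 → 7
23: 17, 4, 16, 2, 1, 0 → 6
17: 4, 16, 2, 1, 0 → 5
4: 2, 1, 0 → 3
16: 2, 1, 0 → 3
2: 1, 0 → 2
1: 0 → 1
0: none → 0
Total inversions: 7 + 6 + 5 + 3 + 3 + 2 + 1 + 0 = 27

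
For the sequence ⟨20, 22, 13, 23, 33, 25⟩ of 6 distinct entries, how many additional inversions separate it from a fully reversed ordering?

Maximum inversions for 6 distinct elements is C(6, 2) = 6·5/2 = 15.
Current inversions — for each element, count later smaller elements:
20: 1
22: 1
13: 0
23: 0
33: 1
25: 0
Current total: 1 + 1 + 0 + 0 + 1 + 0 = 3
Shortfall: 15 − 3 = 12

12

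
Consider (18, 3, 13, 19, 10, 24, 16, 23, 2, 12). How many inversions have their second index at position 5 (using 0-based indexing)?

The element at index 5 is 24.
Elements before it: 18, 3, 13, 19, 10
None of them are larger than 24.

0 such elements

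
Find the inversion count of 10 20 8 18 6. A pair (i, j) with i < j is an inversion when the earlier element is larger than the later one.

Count, for each position, how many later elements it exceeds:
10: 2
20: 3
8: 1
18: 1
6: 0
Sum: 2 + 3 + 1 + 1 + 0 = 7

There are 7 inversions.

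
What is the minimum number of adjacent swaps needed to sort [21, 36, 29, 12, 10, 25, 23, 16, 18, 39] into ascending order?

23

The minimum number of adjacent swaps to sort an array equals its inversion count, since every such swap removes exactly one inversion.
Count inversions — for each element, later elements that are smaller:
21: 12, 10, 16, 18 → 4
36: 29, 12, 10, 25, 23, 16, 18 → 7
29: 12, 10, 25, 23, 16, 18 → 6
12: 10 → 1
10: none → 0
25: 23, 16, 18 → 3
23: 16, 18 → 2
16: none → 0
18: none → 0
39: none → 0
Total inversions: 4 + 7 + 6 + 1 + 0 + 3 + 2 + 0 + 0 + 0 = 23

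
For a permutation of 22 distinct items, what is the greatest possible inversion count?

231

A reversed (strictly descending) arrangement makes every pair an inversion, giving C(22, 2) inversions.
C(22, 2) = 22·21/2 = 231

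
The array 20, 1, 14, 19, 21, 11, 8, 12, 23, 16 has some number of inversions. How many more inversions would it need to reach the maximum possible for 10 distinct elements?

Maximum inversions for 10 distinct elements is C(10, 2) = 10·9/2 = 45.
Current inversions — for each element, count later smaller elements:
20: 7
1: 0
14: 3
19: 4
21: 4
11: 1
8: 0
12: 0
23: 1
16: 0
Current total: 7 + 0 + 3 + 4 + 4 + 1 + 0 + 0 + 1 + 0 = 20
Shortfall: 45 − 20 = 25

25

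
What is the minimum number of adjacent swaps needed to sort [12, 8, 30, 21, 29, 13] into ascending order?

6

The minimum number of adjacent swaps to sort an array equals its inversion count, since every such swap removes exactly one inversion.
Count inversions — for each element, later elements that are smaller:
12: 8 → 1
8: none → 0
30: 21, 29, 13 → 3
21: 13 → 1
29: 13 → 1
13: none → 0
Total inversions: 1 + 0 + 3 + 1 + 1 + 0 = 6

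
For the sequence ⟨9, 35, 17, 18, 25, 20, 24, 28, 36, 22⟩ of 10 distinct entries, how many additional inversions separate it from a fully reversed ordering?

32 inversions short

Maximum inversions for 10 distinct elements is C(10, 2) = 10·9/2 = 45.
Current inversions — for each element, count later smaller elements:
9: 0
35: 7
17: 0
18: 0
25: 3
20: 0
24: 1
28: 1
36: 1
22: 0
Current total: 0 + 7 + 0 + 0 + 3 + 0 + 1 + 1 + 1 + 0 = 13
Shortfall: 45 − 13 = 32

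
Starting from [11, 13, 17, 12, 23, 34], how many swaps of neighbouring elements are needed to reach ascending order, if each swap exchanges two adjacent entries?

2 swaps

The minimum number of adjacent swaps to sort an array equals its inversion count, since every such swap removes exactly one inversion.
Count inversions — for each element, later elements that are smaller:
11: none → 0
13: 12 → 1
17: 12 → 1
12: none → 0
23: none → 0
34: none → 0
Total inversions: 0 + 1 + 1 + 0 + 0 + 0 = 2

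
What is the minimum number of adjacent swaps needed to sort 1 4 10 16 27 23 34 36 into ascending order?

1 adjacent swap

Each adjacent swap fixes exactly one inversion, so the minimum swap count equals the number of inversions.
Count inversions — for each element, later elements that are smaller:
1: none → 0
4: none → 0
10: none → 0
16: none → 0
27: 23 → 1
23: none → 0
34: none → 0
36: none → 0
Total inversions: 0 + 0 + 0 + 0 + 1 + 0 + 0 + 0 = 1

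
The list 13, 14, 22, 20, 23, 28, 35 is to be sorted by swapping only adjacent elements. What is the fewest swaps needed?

Each adjacent swap fixes exactly one inversion, so the minimum swap count equals the number of inversions.
Count inversions — for each element, later elements that are smaller:
13: none → 0
14: none → 0
22: 20 → 1
20: none → 0
23: none → 0
28: none → 0
35: none → 0
Total inversions: 0 + 0 + 1 + 0 + 0 + 0 + 0 = 1

1 adjacent swap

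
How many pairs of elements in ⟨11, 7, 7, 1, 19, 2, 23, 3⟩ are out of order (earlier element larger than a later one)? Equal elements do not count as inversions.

14

For each element, count later entries that are smaller:
11: 5
7: 3
7: 3
1: 0
19: 2
2: 0
23: 1
3: 0
Sum: 5 + 3 + 3 + 0 + 2 + 0 + 1 + 0 = 14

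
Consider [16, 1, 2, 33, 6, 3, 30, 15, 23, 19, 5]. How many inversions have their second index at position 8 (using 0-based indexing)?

2

The element at index 8 is 23.
Elements before it: 16, 1, 2, 33, 6, 3, 30, 15
Those larger than 23: 33, 30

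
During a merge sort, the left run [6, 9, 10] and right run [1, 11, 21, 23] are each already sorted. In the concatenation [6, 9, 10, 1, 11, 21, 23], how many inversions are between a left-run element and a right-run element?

For each element r of the right run, count left-run elements greater than r:
r = 1: 6, 9, 10 → 3
r = 11: none → 0
r = 21: none → 0
r = 23: none → 0
Cross-inversions: 3 + 0 + 0 + 0 = 3

3 cross-inversions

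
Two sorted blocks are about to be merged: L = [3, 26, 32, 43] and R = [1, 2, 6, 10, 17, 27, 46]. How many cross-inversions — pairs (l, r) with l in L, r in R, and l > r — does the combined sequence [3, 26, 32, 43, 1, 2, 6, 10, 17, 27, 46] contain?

Take each right-half value and tally the left-half values above it:
r = 1: 3, 26, 32, 43 → 4
r = 2: 3, 26, 32, 43 → 4
r = 6: 26, 32, 43 → 3
r = 10: 26, 32, 43 → 3
r = 17: 26, 32, 43 → 3
r = 27: 32, 43 → 2
r = 46: none → 0
Cross-inversions: 4 + 4 + 3 + 3 + 3 + 2 + 0 = 19

19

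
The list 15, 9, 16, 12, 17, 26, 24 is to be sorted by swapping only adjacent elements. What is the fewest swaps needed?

4 swaps

Minimum adjacent swaps = number of inversions (each swap of adjacent out-of-order elements removes one inversion and no swap can remove more).
Count inversions — for each element, later elements that are smaller:
15: 9, 12 → 2
9: none → 0
16: 12 → 1
12: none → 0
17: none → 0
26: 24 → 1
24: none → 0
Total inversions: 2 + 0 + 1 + 0 + 0 + 1 + 0 = 4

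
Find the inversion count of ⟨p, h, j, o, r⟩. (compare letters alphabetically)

3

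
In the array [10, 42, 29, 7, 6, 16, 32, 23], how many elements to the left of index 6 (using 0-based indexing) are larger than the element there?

1 such element

The element at index 6 is 32.
Elements before it: 10, 42, 29, 7, 6, 16
Those larger than 32: 42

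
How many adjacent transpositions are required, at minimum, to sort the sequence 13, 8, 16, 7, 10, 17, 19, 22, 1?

Each adjacent swap fixes exactly one inversion, so the minimum swap count equals the number of inversions.
Count inversions — for each element, later elements that are smaller:
13: 8, 7, 10, 1 → 4
8: 7, 1 → 2
16: 7, 10, 1 → 3
7: 1 → 1
10: 1 → 1
17: 1 → 1
19: 1 → 1
22: 1 → 1
1: none → 0
Total inversions: 4 + 2 + 3 + 1 + 1 + 1 + 1 + 1 + 0 = 14

Adjacent swaps: 14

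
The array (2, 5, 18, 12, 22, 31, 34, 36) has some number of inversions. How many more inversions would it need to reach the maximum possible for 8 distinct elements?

Maximum inversions for 8 distinct elements is C(8, 2) = 8·7/2 = 28.
Current inversions — for each element, count later smaller elements:
2: 0
5: 0
18: 1
12: 0
22: 0
31: 0
34: 0
36: 0
Current total: 0 + 0 + 1 + 0 + 0 + 0 + 0 + 0 = 1
Shortfall: 28 − 1 = 27

27 inversions short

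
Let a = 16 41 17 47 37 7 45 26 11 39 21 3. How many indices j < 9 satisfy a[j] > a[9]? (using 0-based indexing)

3

The element at index 9 is 39.
Elements before it: 16, 41, 17, 47, 37, 7, 45, 26, 11
Those larger than 39: 41, 47, 45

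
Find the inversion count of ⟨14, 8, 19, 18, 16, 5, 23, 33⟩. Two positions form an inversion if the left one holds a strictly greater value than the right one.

For each element, count later entries that are smaller:
14: 2
8: 1
19: 3
18: 2
16: 1
5: 0
23: 0
33: 0
Sum: 2 + 1 + 3 + 2 + 1 + 0 + 0 + 0 = 9

9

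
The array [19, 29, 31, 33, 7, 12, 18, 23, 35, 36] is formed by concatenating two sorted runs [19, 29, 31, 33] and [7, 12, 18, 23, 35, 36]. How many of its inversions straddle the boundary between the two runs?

Split inversions: 15

For each element r of the right run, count left-run elements greater than r:
r = 7: 19, 29, 31, 33 → 4
r = 12: 19, 29, 31, 33 → 4
r = 18: 19, 29, 31, 33 → 4
r = 23: 29, 31, 33 → 3
r = 35: none → 0
r = 36: none → 0
Cross-inversions: 4 + 4 + 4 + 3 + 0 + 0 = 15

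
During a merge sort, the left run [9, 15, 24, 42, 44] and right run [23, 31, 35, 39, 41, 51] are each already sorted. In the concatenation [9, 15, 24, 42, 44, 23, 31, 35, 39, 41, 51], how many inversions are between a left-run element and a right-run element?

11 cross-inversions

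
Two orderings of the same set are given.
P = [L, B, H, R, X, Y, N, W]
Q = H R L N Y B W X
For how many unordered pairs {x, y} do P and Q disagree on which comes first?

Assign each item its position (1..8) in the first ordering, then rewrite the second ordering as that position sequence:
positions: L→1, B→2, H→3, R→4, X→5, Y→6, N→7, W→8
second ordering as positions: [3, 4, 1, 7, 6, 2, 8, 5]
Discordant pairs = inversions in this position sequence.
3: 1, 2 → 2
4: 1, 2 → 2
1: 0
7: 6, 2, 5 → 3
6: 2, 5 → 2
2: 0
8: 5 → 1
5: 0
Total: 2 + 2 + 0 + 3 + 2 + 0 + 1 + 0 = 10

Disagreeing pairs: 10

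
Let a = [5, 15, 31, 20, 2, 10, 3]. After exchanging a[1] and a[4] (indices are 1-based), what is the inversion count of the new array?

Positions 1 and 4 hold 5 and 20; after swapping, the array is [20, 15, 31, 5, 2, 10, 3].
Element-by-element contributions:
20 → 15, 5, 2, 10, 3 → 5
15 → 5, 2, 10, 3 → 4
31 → 5, 2, 10, 3 → 4
5 → 2, 3 → 2
2 → none → 0
10 → 3 → 1
3 → none → 0
Sum: 5 + 4 + 4 + 2 + 0 + 1 + 0 = 16

16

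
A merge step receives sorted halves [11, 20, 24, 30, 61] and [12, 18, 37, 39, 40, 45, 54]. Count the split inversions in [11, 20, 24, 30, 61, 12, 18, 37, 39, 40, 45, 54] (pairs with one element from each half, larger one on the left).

Count, for every r in R, how many entries of L exceed r:
r = 12: 20, 24, 30, 61 → 4
r = 18: 20, 24, 30, 61 → 4
r = 37: 61 → 1
r = 39: 61 → 1
r = 40: 61 → 1
r = 45: 61 → 1
r = 54: 61 → 1
Cross-inversions: 4 + 4 + 1 + 1 + 1 + 1 + 1 = 13

13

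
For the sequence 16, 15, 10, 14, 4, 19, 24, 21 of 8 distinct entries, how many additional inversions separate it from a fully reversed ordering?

Maximum inversions for 8 distinct elements is C(8, 2) = 8·7/2 = 28.
Current inversions — for each element, count later smaller elements:
16: 4
15: 3
10: 1
14: 1
4: 0
19: 0
24: 1
21: 0
Current total: 4 + 3 + 1 + 1 + 0 + 0 + 1 + 0 = 10
Shortfall: 28 − 10 = 18

18 inversions short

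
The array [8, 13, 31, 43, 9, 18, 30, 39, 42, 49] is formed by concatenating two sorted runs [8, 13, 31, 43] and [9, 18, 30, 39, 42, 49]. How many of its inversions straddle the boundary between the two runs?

Count, for every r in R, how many entries of L exceed r:
r = 9: 13, 31, 43 → 3
r = 18: 31, 43 → 2
r = 30: 31, 43 → 2
r = 39: 43 → 1
r = 42: 43 → 1
r = 49: none → 0
Cross-inversions: 3 + 2 + 2 + 1 + 1 + 0 = 9

9 cross-inversions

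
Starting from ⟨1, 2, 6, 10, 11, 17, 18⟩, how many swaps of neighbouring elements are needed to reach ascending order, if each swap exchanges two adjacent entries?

0 adjacent swaps

The minimum number of adjacent swaps to sort an array equals its inversion count, since every such swap removes exactly one inversion.
Count inversions — for each element, later elements that are smaller:
1: none → 0
2: none → 0
6: none → 0
10: none → 0
11: none → 0
17: none → 0
18: none → 0
Total inversions: 0 + 0 + 0 + 0 + 0 + 0 + 0 = 0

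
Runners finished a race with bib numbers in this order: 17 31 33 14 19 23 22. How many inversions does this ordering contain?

Listing every pair i<j with a[i]>a[j] (using 0-based positions):
(0,3): 17 > 14
(1,3): 31 > 14
(1,4): 31 > 19
(1,5): 31 > 23
(1,6): 31 > 22
(2,3): 33 > 14
(2,4): 33 > 19
(2,5): 33 > 23
(2,6): 33 > 22
(5,6): 23 > 22
That's 10 pairs.

10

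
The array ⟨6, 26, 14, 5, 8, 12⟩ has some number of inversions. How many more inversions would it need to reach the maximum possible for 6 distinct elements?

Maximum inversions for 6 distinct elements is C(6, 2) = 6·5/2 = 15.
Current inversions — for each element, count later smaller elements:
6: 1
26: 4
14: 3
5: 0
8: 0
12: 0
Current total: 1 + 4 + 3 + 0 + 0 + 0 = 8
Shortfall: 15 − 8 = 7

7 inversions short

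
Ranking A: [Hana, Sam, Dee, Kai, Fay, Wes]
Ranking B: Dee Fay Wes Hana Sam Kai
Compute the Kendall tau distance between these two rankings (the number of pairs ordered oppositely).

8

Assign each item its position (1..6) in the first ordering, then rewrite the second ordering as that position sequence:
positions: Hana→1, Sam→2, Dee→3, Kai→4, Fay→5, Wes→6
second ordering as positions: [3, 5, 6, 1, 2, 4]
Discordant pairs = inversions in this position sequence.
3: 1, 2 → 2
5: 1, 2, 4 → 3
6: 1, 2, 4 → 3
1: 0
2: 0
4: 0
Total: 2 + 3 + 3 + 0 + 0 + 0 = 8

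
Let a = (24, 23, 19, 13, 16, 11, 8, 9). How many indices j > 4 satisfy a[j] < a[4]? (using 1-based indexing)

The element at index 4 is 13.
Elements after it: 16, 11, 8, 9
Those smaller than 13: 11, 8, 9

3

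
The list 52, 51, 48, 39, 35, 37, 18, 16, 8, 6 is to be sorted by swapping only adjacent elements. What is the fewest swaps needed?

Swaps: 44

Minimum adjacent swaps = number of inversions (each swap of adjacent out-of-order elements removes one inversion and no swap can remove more).
Count inversions — for each element, later elements that are smaller:
52: 51, 48, 39, 35, 37, 18, 16, 8, 6 → 9
51: 48, 39, 35, 37, 18, 16, 8, 6 → 8
48: 39, 35, 37, 18, 16, 8, 6 → 7
39: 35, 37, 18, 16, 8, 6 → 6
35: 18, 16, 8, 6 → 4
37: 18, 16, 8, 6 → 4
18: 16, 8, 6 → 3
16: 8, 6 → 2
8: 6 → 1
6: none → 0
Total inversions: 9 + 8 + 7 + 6 + 4 + 4 + 3 + 2 + 1 + 0 = 44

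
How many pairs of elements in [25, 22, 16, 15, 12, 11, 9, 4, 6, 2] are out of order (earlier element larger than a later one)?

There are 44 out-of-order pairs.

For each element, count later entries that are smaller:
25: 9
22: 8
16: 7
15: 6
12: 5
11: 4
9: 3
4: 1
6: 1
2: 0
Sum: 9 + 8 + 7 + 6 + 5 + 4 + 3 + 1 + 1 + 0 = 44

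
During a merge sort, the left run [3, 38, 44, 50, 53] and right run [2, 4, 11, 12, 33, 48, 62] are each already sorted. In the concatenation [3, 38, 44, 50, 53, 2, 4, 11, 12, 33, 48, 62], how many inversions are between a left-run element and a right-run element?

Take each right-half value and tally the left-half values above it:
r = 2: 3, 38, 44, 50, 53 → 5
r = 4: 38, 44, 50, 53 → 4
r = 11: 38, 44, 50, 53 → 4
r = 12: 38, 44, 50, 53 → 4
r = 33: 38, 44, 50, 53 → 4
r = 48: 50, 53 → 2
r = 62: none → 0
Cross-inversions: 5 + 4 + 4 + 4 + 4 + 2 + 0 = 23

There are 23 split inversions.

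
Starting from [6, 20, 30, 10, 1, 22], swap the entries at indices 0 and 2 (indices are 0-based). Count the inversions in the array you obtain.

10

Positions 0 and 2 hold 6 and 30; after swapping, the array is [30, 20, 6, 10, 1, 22].
Sweep left to right; for each value list the smaller values that follow it:
30 → 20, 6, 10, 1, 22 → 5
20 → 6, 10, 1 → 3
6 → 1 → 1
10 → 1 → 1
1 → none → 0
22 → none → 0
Sum: 5 + 3 + 1 + 1 + 0 + 0 = 10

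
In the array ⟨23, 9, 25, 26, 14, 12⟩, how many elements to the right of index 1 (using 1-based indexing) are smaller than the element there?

3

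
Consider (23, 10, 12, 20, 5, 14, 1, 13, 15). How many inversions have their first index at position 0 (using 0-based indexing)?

8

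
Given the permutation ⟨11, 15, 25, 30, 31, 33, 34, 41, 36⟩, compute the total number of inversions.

Sweep left to right; for each value list the smaller values that follow it:
11 → none → 0
15 → none → 0
25 → none → 0
30 → none → 0
31 → none → 0
33 → none → 0
34 → none → 0
41 → 36 → 1
36 → none → 0
Sum: 0 + 0 + 0 + 0 + 0 + 0 + 0 + 1 + 0 = 1

Out-of-order pairs: 1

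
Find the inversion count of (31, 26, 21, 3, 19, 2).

For each element, count later entries that are smaller:
31 → 26, 21, 3, 19, 2 → 5
26 → 21, 3, 19, 2 → 4
21 → 3, 19, 2 → 3
3 → 2 → 1
19 → 2 → 1
2 → none → 0
Sum: 5 + 4 + 3 + 1 + 1 + 0 = 14

14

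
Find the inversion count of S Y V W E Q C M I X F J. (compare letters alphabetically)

43 inversions

Count, for each position, how many later elements it exceeds:
S: 7
Y: 10
V: 7
W: 7
E: 1
Q: 5
C: 0
M: 3
I: 1
X: 2
F: 0
J: 0
Sum: 7 + 10 + 7 + 7 + 1 + 5 + 0 + 3 + 1 + 2 + 0 + 0 = 43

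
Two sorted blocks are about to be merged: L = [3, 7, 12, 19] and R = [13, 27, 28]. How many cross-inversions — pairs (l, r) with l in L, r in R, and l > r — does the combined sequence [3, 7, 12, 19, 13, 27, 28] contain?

1

Take each right-half value and tally the left-half values above it:
r = 13: 19 → 1
r = 27: none → 0
r = 28: none → 0
Cross-inversions: 1 + 0 + 0 = 1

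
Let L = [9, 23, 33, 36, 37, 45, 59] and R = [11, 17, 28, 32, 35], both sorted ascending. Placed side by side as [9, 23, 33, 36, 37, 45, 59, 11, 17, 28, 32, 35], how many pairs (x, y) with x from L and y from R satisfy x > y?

26

Count, for every r in R, how many entries of L exceed r:
r = 11: 23, 33, 36, 37, 45, 59 → 6
r = 17: 23, 33, 36, 37, 45, 59 → 6
r = 28: 33, 36, 37, 45, 59 → 5
r = 32: 33, 36, 37, 45, 59 → 5
r = 35: 36, 37, 45, 59 → 4
Cross-inversions: 6 + 6 + 5 + 5 + 4 = 26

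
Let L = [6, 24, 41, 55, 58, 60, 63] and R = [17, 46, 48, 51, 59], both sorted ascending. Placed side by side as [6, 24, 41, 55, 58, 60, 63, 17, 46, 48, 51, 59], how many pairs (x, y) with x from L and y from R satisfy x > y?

Count, for every r in R, how many entries of L exceed r:
r = 17: 24, 41, 55, 58, 60, 63 → 6
r = 46: 55, 58, 60, 63 → 4
r = 48: 55, 58, 60, 63 → 4
r = 51: 55, 58, 60, 63 → 4
r = 59: 60, 63 → 2
Cross-inversions: 6 + 4 + 4 + 4 + 2 = 20

20 split inversions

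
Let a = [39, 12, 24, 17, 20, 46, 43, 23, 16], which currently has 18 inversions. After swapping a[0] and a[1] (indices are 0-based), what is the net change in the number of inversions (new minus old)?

-1

Positions 0 and 1 hold 39 and 12; after swapping, the array is [12, 39, 24, 17, 20, 46, 43, 23, 16].
For each element, count later entries that are smaller:
12: 0
39: 5
24: 4
17: 1
20: 1
46: 3
43: 2
23: 1
16: 0
Sum: 0 + 5 + 4 + 1 + 1 + 3 + 2 + 1 + 0 = 17
Change: 17 − 18 = -1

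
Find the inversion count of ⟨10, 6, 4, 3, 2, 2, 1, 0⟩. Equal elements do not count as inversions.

27 out-of-order pairs

Element-by-element contributions:
10 → 6, 4, 3, 2, 2, 1, 0 → 7
6 → 4, 3, 2, 2, 1, 0 → 6
4 → 3, 2, 2, 1, 0 → 5
3 → 2, 2, 1, 0 → 4
2 → 1, 0 → 2
2 → 1, 0 → 2
1 → 0 → 1
0 → none → 0
Sum: 7 + 6 + 5 + 4 + 2 + 2 + 1 + 0 = 27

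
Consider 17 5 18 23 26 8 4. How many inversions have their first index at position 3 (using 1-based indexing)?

2

The element at index 3 is 18.
Elements after it: 23, 26, 8, 4
Those smaller than 18: 8, 4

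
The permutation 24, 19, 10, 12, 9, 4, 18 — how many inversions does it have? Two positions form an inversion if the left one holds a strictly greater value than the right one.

16 out-of-order pairs

For each element, count later entries that are smaller:
24 → 19, 10, 12, 9, 4, 18 → 6
19 → 10, 12, 9, 4, 18 → 5
10 → 9, 4 → 2
12 → 9, 4 → 2
9 → 4 → 1
4 → none → 0
18 → none → 0
Sum: 6 + 5 + 2 + 2 + 1 + 0 + 0 = 16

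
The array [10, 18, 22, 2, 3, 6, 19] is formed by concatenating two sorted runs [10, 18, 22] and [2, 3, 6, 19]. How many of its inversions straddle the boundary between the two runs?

Count, for every r in R, how many entries of L exceed r:
r = 2: 10, 18, 22 → 3
r = 3: 10, 18, 22 → 3
r = 6: 10, 18, 22 → 3
r = 19: 22 → 1
Cross-inversions: 3 + 3 + 3 + 1 = 10

10 split inversions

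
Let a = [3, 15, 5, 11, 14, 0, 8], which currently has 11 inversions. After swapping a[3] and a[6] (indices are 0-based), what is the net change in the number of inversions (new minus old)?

-1

Positions 3 and 6 hold 11 and 8; after swapping, the array is [3, 15, 5, 8, 14, 0, 11].
Count, for each position, how many later elements it exceeds:
3: 1
15: 5
5: 1
8: 1
14: 2
0: 0
11: 0
Sum: 1 + 5 + 1 + 1 + 2 + 0 + 0 = 10
Change: 10 − 11 = -1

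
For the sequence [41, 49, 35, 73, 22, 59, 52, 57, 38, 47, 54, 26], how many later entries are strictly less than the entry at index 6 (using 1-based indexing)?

6 such elements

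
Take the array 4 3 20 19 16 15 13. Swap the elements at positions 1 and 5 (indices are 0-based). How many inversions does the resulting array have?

There are 12 inversions.

Positions 1 and 5 hold 3 and 15; after swapping, the array is [4, 15, 20, 19, 16, 3, 13].
Sweep left to right; for each value list the smaller values that follow it:
4: 1
15: 2
20: 4
19: 3
16: 2
3: 0
13: 0
Sum: 1 + 2 + 4 + 3 + 2 + 0 + 0 = 12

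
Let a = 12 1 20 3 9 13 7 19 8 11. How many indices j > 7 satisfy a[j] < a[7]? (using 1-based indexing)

0

The element at index 7 is 7.
Elements after it: 19, 8, 11
None of them are smaller than 7.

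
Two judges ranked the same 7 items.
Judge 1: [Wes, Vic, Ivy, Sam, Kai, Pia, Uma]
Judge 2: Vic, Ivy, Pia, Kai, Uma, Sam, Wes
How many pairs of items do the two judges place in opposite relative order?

10

Assign each item its position (1..7) in the first ordering, then rewrite the second ordering as that position sequence:
positions: Wes→1, Vic→2, Ivy→3, Sam→4, Kai→5, Pia→6, Uma→7
second ordering as positions: [2, 3, 6, 5, 7, 4, 1]
Discordant pairs = inversions in this position sequence.
2: 1 → 1
3: 1 → 1
6: 5, 4, 1 → 3
5: 4, 1 → 2
7: 4, 1 → 2
4: 1 → 1
1: 0
Total: 1 + 1 + 3 + 2 + 2 + 1 + 0 = 10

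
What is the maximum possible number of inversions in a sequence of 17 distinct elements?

136 inversions

A reversed (strictly descending) arrangement makes every pair an inversion, giving C(17, 2) inversions.
C(17, 2) = 17·16/2 = 136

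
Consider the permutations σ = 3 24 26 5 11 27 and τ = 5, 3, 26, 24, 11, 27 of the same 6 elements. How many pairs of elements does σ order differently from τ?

Assign each item its position (1..6) in the first ordering, then rewrite the second ordering as that position sequence:
positions: 3→1, 24→2, 26→3, 5→4, 11→5, 27→6
second ordering as positions: [4, 1, 3, 2, 5, 6]
Discordant pairs = inversions in this position sequence.
4: 1, 3, 2 → 3
1: 0
3: 2 → 1
2: 0
5: 0
6: 0
Total: 3 + 0 + 1 + 0 + 0 + 0 = 4

4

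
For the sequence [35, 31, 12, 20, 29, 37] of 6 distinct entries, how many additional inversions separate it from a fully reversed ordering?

8

Maximum inversions for 6 distinct elements is C(6, 2) = 6·5/2 = 15.
Current inversions — for each element, count later smaller elements:
35: 4
31: 3
12: 0
20: 0
29: 0
37: 0
Current total: 4 + 3 + 0 + 0 + 0 + 0 = 7
Shortfall: 15 − 7 = 8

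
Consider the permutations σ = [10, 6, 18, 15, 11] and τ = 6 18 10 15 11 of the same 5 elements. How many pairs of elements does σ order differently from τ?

Assign each item its position (1..5) in the first ordering, then rewrite the second ordering as that position sequence:
positions: 10→1, 6→2, 18→3, 15→4, 11→5
second ordering as positions: [2, 3, 1, 4, 5]
Discordant pairs = inversions in this position sequence.
2: 1 → 1
3: 1 → 1
1: 0
4: 0
5: 0
Total: 1 + 1 + 0 + 0 + 0 = 2

2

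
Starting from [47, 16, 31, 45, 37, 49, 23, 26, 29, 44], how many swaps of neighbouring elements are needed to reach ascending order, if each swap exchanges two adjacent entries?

23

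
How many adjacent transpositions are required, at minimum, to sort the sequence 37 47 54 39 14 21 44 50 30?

19 adjacent swaps

The minimum number of adjacent swaps to sort an array equals its inversion count, since every such swap removes exactly one inversion.
Count inversions — for each element, later elements that are smaller:
37: 14, 21, 30 → 3
47: 39, 14, 21, 44, 30 → 5
54: 39, 14, 21, 44, 50, 30 → 6
39: 14, 21, 30 → 3
14: none → 0
21: none → 0
44: 30 → 1
50: 30 → 1
30: none → 0
Total inversions: 3 + 5 + 6 + 3 + 0 + 0 + 1 + 1 + 0 = 19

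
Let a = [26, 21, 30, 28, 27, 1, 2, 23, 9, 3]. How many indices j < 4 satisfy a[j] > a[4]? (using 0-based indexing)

2

The element at index 4 is 27.
Elements before it: 26, 21, 30, 28
Those larger than 27: 30, 28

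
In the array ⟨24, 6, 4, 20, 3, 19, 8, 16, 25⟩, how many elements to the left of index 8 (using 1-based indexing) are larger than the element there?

The element at index 8 is 16.
Elements before it: 24, 6, 4, 20, 3, 19, 8
Those larger than 16: 24, 20, 19

3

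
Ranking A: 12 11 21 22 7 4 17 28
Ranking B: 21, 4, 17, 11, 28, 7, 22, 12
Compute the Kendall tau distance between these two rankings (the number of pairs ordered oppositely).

Assign each item its position (1..8) in the first ordering, then rewrite the second ordering as that position sequence:
positions: 12→1, 11→2, 21→3, 22→4, 7→5, 4→6, 17→7, 28→8
second ordering as positions: [3, 6, 7, 2, 8, 5, 4, 1]
Discordant pairs = inversions in this position sequence.
3: 2, 1 → 2
6: 2, 5, 4, 1 → 4
7: 2, 5, 4, 1 → 4
2: 1 → 1
8: 5, 4, 1 → 3
5: 4, 1 → 2
4: 1 → 1
1: 0
Total: 2 + 4 + 4 + 1 + 3 + 2 + 1 + 0 = 17

17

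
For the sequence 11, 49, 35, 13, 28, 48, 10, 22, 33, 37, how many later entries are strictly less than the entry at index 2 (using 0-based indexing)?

The element at index 2 is 35.
Elements after it: 13, 28, 48, 10, 22, 33, 37
Those smaller than 35: 13, 28, 10, 22, 33

5 such elements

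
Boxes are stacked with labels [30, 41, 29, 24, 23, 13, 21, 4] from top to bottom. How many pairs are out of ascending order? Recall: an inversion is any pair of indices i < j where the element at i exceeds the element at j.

For each element, count later entries that are smaller:
30: 6
41: 6
29: 5
24: 4
23: 3
13: 1
21: 1
4: 0
Sum: 6 + 6 + 5 + 4 + 3 + 1 + 1 + 0 = 26

26 inversions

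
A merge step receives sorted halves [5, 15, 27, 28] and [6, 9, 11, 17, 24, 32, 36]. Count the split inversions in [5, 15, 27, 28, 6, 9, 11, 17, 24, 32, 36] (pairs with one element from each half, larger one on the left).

13

Count, for every r in R, how many entries of L exceed r:
r = 6: 15, 27, 28 → 3
r = 9: 15, 27, 28 → 3
r = 11: 15, 27, 28 → 3
r = 17: 27, 28 → 2
r = 24: 27, 28 → 2
r = 32: none → 0
r = 36: none → 0
Cross-inversions: 3 + 3 + 3 + 2 + 2 + 0 + 0 = 13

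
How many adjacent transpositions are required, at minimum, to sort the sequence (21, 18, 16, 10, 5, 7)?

There are 14 adjacent swaps.

Minimum adjacent swaps = number of inversions (each swap of adjacent out-of-order elements removes one inversion and no swap can remove more).
Count inversions — for each element, later elements that are smaller:
21: 18, 16, 10, 5, 7 → 5
18: 16, 10, 5, 7 → 4
16: 10, 5, 7 → 3
10: 5, 7 → 2
5: none → 0
7: none → 0
Total inversions: 5 + 4 + 3 + 2 + 0 + 0 = 14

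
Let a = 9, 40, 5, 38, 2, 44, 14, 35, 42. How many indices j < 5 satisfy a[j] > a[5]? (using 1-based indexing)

4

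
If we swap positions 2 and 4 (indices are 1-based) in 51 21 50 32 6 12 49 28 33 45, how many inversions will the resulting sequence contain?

Positions 2 and 4 hold 21 and 32; after swapping, the array is [51, 32, 50, 21, 6, 12, 49, 28, 33, 45].
Element-by-element contributions:
51 → 32, 50, 21, 6, 12, 49, 28, 33, 45 → 9
32 → 21, 6, 12, 28 → 4
50 → 21, 6, 12, 49, 28, 33, 45 → 7
21 → 6, 12 → 2
6 → none → 0
12 → none → 0
49 → 28, 33, 45 → 3
28 → none → 0
33 → none → 0
45 → none → 0
Sum: 9 + 4 + 7 + 2 + 0 + 0 + 3 + 0 + 0 + 0 = 25

25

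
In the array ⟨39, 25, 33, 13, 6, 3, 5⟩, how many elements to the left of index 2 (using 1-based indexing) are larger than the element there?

1

The element at index 2 is 25.
Elements before it: 39
Those larger than 25: 39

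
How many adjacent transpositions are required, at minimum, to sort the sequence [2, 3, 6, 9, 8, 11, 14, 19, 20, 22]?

Each adjacent swap fixes exactly one inversion, so the minimum swap count equals the number of inversions.
Count inversions — for each element, later elements that are smaller:
2: none → 0
3: none → 0
6: none → 0
9: 8 → 1
8: none → 0
11: none → 0
14: none → 0
19: none → 0
20: none → 0
22: none → 0
Total inversions: 0 + 0 + 0 + 1 + 0 + 0 + 0 + 0 + 0 + 0 = 1

There is 1 adjacent swap.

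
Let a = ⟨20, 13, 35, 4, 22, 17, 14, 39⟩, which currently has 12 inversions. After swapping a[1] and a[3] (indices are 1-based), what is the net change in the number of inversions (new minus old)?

Positions 1 and 3 hold 20 and 35; after swapping, the array is [35, 13, 20, 4, 22, 17, 14, 39].
Sweep left to right; for each value list the smaller values that follow it:
35: 6
13: 1
20: 3
4: 0
22: 2
17: 1
14: 0
39: 0
Sum: 6 + 1 + 3 + 0 + 2 + 1 + 0 + 0 = 13
Change: 13 − 12 = +1

+1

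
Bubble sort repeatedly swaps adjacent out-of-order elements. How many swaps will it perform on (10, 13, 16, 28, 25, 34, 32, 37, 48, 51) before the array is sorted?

Minimum adjacent swaps = number of inversions (each swap of adjacent out-of-order elements removes one inversion and no swap can remove more).
Count inversions — for each element, later elements that are smaller:
10: none → 0
13: none → 0
16: none → 0
28: 25 → 1
25: none → 0
34: 32 → 1
32: none → 0
37: none → 0
48: none → 0
51: none → 0
Total inversions: 0 + 0 + 0 + 1 + 0 + 1 + 0 + 0 + 0 + 0 = 2

Adjacent swaps: 2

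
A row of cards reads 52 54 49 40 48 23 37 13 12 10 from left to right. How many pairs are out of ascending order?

42 out-of-order pairs

Sweep left to right; for each value list the smaller values that follow it:
52: 8
54: 8
49: 7
40: 5
48: 5
23: 3
37: 3
13: 2
12: 1
10: 0
Sum: 8 + 8 + 7 + 5 + 5 + 3 + 3 + 2 + 1 + 0 = 42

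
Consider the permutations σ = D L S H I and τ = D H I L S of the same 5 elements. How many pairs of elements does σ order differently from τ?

4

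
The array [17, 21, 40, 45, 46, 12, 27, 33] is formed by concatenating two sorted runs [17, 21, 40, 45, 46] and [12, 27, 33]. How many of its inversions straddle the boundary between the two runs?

Take each right-half value and tally the left-half values above it:
r = 12: 17, 21, 40, 45, 46 → 5
r = 27: 40, 45, 46 → 3
r = 33: 40, 45, 46 → 3
Cross-inversions: 5 + 3 + 3 = 11

11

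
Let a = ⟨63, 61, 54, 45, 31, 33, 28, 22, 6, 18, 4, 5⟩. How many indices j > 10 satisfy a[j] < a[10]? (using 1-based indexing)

The element at index 10 is 18.
Elements after it: 4, 5
Those smaller than 18: 4, 5

2 such elements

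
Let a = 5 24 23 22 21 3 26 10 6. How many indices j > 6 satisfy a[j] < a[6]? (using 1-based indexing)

0

The element at index 6 is 3.
Elements after it: 26, 10, 6
None of them are smaller than 3.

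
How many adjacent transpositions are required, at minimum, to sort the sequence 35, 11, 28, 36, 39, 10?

7 swaps

Each adjacent swap fixes exactly one inversion, so the minimum swap count equals the number of inversions.
Count inversions — for each element, later elements that are smaller:
35: 11, 28, 10 → 3
11: 10 → 1
28: 10 → 1
36: 10 → 1
39: 10 → 1
10: none → 0
Total inversions: 3 + 1 + 1 + 1 + 1 + 0 = 7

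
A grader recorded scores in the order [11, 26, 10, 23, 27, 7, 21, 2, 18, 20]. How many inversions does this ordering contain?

26 inversions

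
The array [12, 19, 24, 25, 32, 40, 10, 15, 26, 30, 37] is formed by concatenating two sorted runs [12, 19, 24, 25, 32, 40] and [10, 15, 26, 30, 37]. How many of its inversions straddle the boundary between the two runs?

16

Take each right-half value and tally the left-half values above it:
r = 10: 12, 19, 24, 25, 32, 40 → 6
r = 15: 19, 24, 25, 32, 40 → 5
r = 26: 32, 40 → 2
r = 30: 32, 40 → 2
r = 37: 40 → 1
Cross-inversions: 6 + 5 + 2 + 2 + 1 = 16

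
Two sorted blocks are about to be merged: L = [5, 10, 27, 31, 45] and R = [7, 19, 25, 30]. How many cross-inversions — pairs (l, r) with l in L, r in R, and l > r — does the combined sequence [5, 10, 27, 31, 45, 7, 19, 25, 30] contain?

Count, for every r in R, how many entries of L exceed r:
r = 7: 10, 27, 31, 45 → 4
r = 19: 27, 31, 45 → 3
r = 25: 27, 31, 45 → 3
r = 30: 31, 45 → 2
Cross-inversions: 4 + 3 + 3 + 2 = 12

12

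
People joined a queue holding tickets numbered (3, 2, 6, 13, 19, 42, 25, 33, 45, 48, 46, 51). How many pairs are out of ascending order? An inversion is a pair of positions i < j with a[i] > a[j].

4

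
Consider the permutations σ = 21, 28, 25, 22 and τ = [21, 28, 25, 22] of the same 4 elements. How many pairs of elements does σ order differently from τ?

Assign each item its position (1..4) in the first ordering, then rewrite the second ordering as that position sequence:
positions: 21→1, 28→2, 25→3, 22→4
second ordering as positions: [1, 2, 3, 4]
Discordant pairs = inversions in this position sequence.
1: 0
2: 0
3: 0
4: 0
Total: 0 + 0 + 0 + 0 = 0

There are 0 discordant pairs.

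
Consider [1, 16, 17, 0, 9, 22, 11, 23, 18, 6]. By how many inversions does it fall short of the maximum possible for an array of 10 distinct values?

28

Maximum inversions for 10 distinct elements is C(10, 2) = 10·9/2 = 45.
Current inversions — for each element, count later smaller elements:
1: 1
16: 4
17: 4
0: 0
9: 1
22: 3
11: 1
23: 2
18: 1
6: 0
Current total: 1 + 4 + 4 + 0 + 1 + 3 + 1 + 2 + 1 + 0 = 17
Shortfall: 45 − 17 = 28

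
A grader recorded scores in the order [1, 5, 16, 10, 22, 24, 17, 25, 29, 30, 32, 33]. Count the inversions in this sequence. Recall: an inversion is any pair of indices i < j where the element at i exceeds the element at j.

Count, for each position, how many later elements it exceeds:
1 → none → 0
5 → none → 0
16 → 10 → 1
10 → none → 0
22 → 17 → 1
24 → 17 → 1
17 → none → 0
25 → none → 0
29 → none → 0
30 → none → 0
32 → none → 0
33 → none → 0
Sum: 0 + 0 + 1 + 0 + 1 + 1 + 0 + 0 + 0 + 0 + 0 + 0 = 3

3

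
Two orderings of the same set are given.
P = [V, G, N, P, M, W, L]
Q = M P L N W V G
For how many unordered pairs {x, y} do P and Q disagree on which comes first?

Assign each item its position (1..7) in the first ordering, then rewrite the second ordering as that position sequence:
positions: V→1, G→2, N→3, P→4, M→5, W→6, L→7
second ordering as positions: [5, 4, 7, 3, 6, 1, 2]
Discordant pairs = inversions in this position sequence.
5: 4, 3, 1, 2 → 4
4: 3, 1, 2 → 3
7: 3, 6, 1, 2 → 4
3: 1, 2 → 2
6: 1, 2 → 2
1: 0
2: 0
Total: 4 + 3 + 4 + 2 + 2 + 0 + 0 = 15

15 disagreeing pairs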